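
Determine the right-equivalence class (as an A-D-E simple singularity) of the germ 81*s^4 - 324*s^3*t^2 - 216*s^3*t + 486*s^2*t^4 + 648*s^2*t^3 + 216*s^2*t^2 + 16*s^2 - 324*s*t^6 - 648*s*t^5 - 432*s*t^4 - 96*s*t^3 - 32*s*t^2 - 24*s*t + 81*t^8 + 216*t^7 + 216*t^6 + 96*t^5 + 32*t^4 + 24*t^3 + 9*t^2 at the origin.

A_3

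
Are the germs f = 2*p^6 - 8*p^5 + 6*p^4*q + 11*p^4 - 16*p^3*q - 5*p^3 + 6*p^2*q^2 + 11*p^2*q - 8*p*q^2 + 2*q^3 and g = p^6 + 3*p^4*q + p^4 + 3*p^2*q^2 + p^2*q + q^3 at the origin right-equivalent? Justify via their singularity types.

Yes.

The Hessian of f at 0 is [[0, 0], [0, 0]] with rank 0, so corank 2. A Groebner basis of the Jacobian ideal J(f) in C{p,q} is {q^3, p^2 + 2*q^2, p*q + q^2}; counting standard monomials gives mu = 4. Corank 2; j^3 = -(p - q)*(5*p^2 - 6*p*q + 2*q^2) splits into three distinct lines over C (the quadratic factor has nonzero discriminant), so D_4. The Hessian of g at 0 is [[0, 0], [0, 0]] with rank 0, so corank 2. A Groebner basis of the Jacobian ideal J(g) in C{p,q} is {q^3, p^2 + 3*q^2, p*q}; counting standard monomials gives mu = 4. Corank 2; j^3 = q*(p^2 + q^2) splits into three distinct lines over C (the quadratic factor has nonzero discriminant), so D_4. Both have type D_4, hence right-equivalent.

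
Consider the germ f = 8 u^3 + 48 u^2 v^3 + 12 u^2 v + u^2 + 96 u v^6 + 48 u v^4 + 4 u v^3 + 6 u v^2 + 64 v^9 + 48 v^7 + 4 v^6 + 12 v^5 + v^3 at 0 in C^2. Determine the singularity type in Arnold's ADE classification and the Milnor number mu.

The Hessian of f at 0 has rank 1. Corank 1: A-series; mu = 2 gives A_2.

Type A_{2}, Milnor number mu = 2.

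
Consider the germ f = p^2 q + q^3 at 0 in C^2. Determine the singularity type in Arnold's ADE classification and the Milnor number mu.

Type D4, Milnor number mu = 4.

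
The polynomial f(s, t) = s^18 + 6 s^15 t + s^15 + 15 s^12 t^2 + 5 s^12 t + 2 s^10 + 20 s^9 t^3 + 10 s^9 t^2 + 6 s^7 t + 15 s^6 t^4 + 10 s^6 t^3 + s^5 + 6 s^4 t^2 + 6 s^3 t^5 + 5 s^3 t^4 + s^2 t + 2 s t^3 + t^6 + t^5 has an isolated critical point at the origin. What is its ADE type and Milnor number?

The Hessian of f at 0 is [[0, 0], [0, 0]] with rank 0, so corank 2. A Groebner basis of the Jacobian ideal J(f) in C{s,t} is {s^3, s^2*t + s^2/6 + s*t^2/6, s*t + t^3}; counting standard monomials gives mu = 7. Corank 2; j^3 = s^2*t has shape L^2 M (L != M), so D-series; mu = 7 gives D_7.

Type D_7, Milnor number mu = 7.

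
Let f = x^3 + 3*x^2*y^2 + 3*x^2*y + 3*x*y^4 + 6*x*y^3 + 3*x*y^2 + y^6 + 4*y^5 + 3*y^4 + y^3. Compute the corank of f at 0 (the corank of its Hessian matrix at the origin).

2

The Hessian at 0 is [[0, 0], [0, 0]] of rank 0; hence corank 2.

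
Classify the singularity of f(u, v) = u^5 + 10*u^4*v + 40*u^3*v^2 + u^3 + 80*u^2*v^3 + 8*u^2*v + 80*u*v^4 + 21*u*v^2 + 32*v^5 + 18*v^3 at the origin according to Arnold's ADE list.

The Hessian of f at 0 is [[0, 0], [0, 0]] with rank 0, so corank 2. A Groebner basis of the Jacobian ideal J(f) in C{u,v} is {u*v/5 + v^4 + 3*v^2/5, u*v^2 + 3*v^3, u^2 + 5*u*v + 6*v^2}; counting standard monomials gives mu = 6. Corank 2; j^3 = (u + 2*v)*(u + 3*v)^2 has shape L^2 M (L != M), so D-series; mu = 6 gives D_6.

D_{6}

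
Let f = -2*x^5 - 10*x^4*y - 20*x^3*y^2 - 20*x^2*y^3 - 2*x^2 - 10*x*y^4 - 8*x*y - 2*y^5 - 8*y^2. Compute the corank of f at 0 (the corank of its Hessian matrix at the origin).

1

The Hessian at 0 is [[-4, -8], [-8, -16]] of rank 1; hence corank 1.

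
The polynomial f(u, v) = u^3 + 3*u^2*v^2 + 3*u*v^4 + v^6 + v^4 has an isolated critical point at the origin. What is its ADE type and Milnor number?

The Hessian of f at 0 has rank 0. Corank 2; j^3 = u^3 is a perfect cube, so E-series; the 4-jet and mu = 6 give E_6.

Type E_6, Milnor number mu = 6.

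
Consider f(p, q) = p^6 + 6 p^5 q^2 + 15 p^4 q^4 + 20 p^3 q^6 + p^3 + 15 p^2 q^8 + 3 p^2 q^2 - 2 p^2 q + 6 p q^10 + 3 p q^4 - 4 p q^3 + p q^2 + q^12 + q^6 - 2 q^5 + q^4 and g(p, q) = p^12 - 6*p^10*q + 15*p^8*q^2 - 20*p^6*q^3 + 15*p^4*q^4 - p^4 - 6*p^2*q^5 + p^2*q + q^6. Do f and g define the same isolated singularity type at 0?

The Hessian of f at 0 has rank 0. Corank 2; j^3 = p*(p - q)^2 has shape L^2 M (L != M), so D-series; mu = 7 gives D_7. The Hessian of g at 0 has rank 0. Corank 2; j^3 = p^2*q has shape L^2 M (L != M), so D-series; mu = 7 gives D_7. Both have type D_7, hence right-equivalent.

Yes.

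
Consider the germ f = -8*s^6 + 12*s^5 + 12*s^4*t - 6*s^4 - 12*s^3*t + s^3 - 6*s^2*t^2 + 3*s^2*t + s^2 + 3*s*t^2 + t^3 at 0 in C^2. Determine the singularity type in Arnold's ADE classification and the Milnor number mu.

Type A_2, Milnor number mu = 2.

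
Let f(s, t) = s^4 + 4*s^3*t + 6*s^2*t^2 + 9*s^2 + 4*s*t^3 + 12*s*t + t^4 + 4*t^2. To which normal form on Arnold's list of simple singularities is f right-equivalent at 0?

A3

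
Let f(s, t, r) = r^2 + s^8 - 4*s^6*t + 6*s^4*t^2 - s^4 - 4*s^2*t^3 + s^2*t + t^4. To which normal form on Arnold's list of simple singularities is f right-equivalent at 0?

The Hessian of f at 0 is [[0, 0, 0], [0, 0, 0], [0, 0, 2]] with rank 1, so corank 2. A Groebner basis of the Jacobian ideal J(f) in C{s,t,r} is {s^3, s^2/4 + t^3, s*t, r}; counting standard monomials gives mu = 5. Corank 2; j^3 = s^2*t has shape L^2 M (L != M), so D-series; mu = 5 gives D_5.

D_{5}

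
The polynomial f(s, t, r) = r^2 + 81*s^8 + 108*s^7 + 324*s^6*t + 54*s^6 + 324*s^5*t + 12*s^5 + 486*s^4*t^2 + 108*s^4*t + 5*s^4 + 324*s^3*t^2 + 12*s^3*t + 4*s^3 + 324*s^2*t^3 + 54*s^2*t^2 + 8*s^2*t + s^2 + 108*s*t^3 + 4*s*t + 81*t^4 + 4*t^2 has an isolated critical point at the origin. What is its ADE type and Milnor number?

Type A_3, Milnor number mu = 3.

The Hessian of f at 0 is [[2, 4, 0], [4, 8, 0], [0, 0, 2]] with rank 2, so corank 1. A Groebner basis of the Jacobian ideal J(f) in C{s,t,r} is {s^2 + s/2 + t, s*t - s/4 - t/2, s/8 + t^2 + t/4, r}; counting standard monomials gives mu = 3. Corank 1: A-series; mu = 3 gives A_3.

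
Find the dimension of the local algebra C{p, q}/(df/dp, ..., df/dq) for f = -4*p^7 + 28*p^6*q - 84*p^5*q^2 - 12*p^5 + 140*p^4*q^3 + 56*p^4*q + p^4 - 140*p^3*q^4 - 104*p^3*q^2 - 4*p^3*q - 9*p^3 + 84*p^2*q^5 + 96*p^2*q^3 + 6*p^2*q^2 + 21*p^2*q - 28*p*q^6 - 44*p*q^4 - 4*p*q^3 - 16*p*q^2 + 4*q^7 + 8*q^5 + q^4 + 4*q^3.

5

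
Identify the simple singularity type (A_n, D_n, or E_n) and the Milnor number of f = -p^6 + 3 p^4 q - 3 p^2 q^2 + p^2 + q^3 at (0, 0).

The Hessian of f at 0 is [[2, 0], [0, 0]] with rank 1, so corank 1. A Groebner basis of the Jacobian ideal J(f) in C{p,q} is {q^2, p}; counting standard monomials gives mu = 2. Corank 1: A-series; mu = 2 gives A_2.

Type A2, Milnor number mu = 2.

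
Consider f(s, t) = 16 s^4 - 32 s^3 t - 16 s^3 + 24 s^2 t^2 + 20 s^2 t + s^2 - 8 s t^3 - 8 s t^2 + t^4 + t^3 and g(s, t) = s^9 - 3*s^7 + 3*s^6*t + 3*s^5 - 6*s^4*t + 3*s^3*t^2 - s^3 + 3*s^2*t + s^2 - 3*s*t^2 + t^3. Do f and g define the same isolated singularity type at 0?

Yes.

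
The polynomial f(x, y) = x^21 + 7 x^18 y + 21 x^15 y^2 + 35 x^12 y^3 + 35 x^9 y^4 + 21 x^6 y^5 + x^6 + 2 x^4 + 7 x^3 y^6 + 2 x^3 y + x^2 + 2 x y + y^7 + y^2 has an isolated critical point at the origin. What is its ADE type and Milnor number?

The Hessian of f at 0 has rank 1. Corank 1: A-series; mu = 6 gives A_6.

Type A_6, Milnor number mu = 6.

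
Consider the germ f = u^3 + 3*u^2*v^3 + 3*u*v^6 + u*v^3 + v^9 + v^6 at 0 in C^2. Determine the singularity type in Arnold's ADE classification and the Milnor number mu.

Type E_{7}, Milnor number mu = 7.

The Hessian of f at 0 is [[0, 0], [0, 0]] with rank 0, so corank 2. A Groebner basis of the Jacobian ideal J(f) in C{u,v} is {u^3, u*v^2, 3*u^2 + v^3}; counting standard monomials gives mu = 7. Corank 2; j^3 = u^3 is a perfect cube, so E-series; the 4-jet and mu = 7 give E_7.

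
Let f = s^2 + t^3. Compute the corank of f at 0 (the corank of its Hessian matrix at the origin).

Hessian at 0 has rank 1.

1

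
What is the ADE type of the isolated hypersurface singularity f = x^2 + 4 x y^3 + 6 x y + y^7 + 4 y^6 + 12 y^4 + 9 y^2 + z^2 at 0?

A_{6}

The Hessian of f at 0 has rank 2. Corank 1: A-series; mu = 6 gives A_6.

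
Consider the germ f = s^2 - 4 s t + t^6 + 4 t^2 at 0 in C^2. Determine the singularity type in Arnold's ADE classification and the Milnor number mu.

Type A_{5}, Milnor number mu = 5.

The Hessian of f at 0 is [[2, -4], [-4, 8]] with rank 1, so corank 1. A Groebner basis of the Jacobian ideal J(f) in C{s,t} is {t^5, s - 2*t}; counting standard monomials gives mu = 5. Corank 1: A-series; mu = 5 gives A_5.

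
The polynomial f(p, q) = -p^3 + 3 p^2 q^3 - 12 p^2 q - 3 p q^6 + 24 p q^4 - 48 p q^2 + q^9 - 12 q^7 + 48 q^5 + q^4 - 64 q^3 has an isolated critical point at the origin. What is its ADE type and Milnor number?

Type E_{6}, Milnor number mu = 6.

The Hessian of f at 0 is [[0, 0], [0, 0]] with rank 0, so corank 2. A Groebner basis of the Jacobian ideal J(f) in C{p,q} is {q^3, p^2 + 8*p*q + 16*q^2}; counting standard monomials gives mu = 6. Corank 2; j^3 = -(p + 4*q)^3 is a perfect cube, so E-series; the 4-jet and mu = 6 give E_6.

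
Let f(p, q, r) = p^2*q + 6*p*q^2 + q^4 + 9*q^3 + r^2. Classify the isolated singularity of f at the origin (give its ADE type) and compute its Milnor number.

Type D_{5}, Milnor number mu = 5.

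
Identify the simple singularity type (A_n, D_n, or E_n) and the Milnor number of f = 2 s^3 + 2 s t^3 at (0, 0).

Type E_{7}, Milnor number mu = 7.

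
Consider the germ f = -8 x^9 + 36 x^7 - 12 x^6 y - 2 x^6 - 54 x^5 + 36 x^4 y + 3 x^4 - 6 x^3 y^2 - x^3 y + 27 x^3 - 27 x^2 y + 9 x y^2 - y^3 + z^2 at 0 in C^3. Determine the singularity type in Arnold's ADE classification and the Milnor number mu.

The Hessian of f at 0 is [[0, 0, 0], [0, 0, 0], [0, 0, 2]] with rank 1, so corank 2. A Groebner basis of the Jacobian ideal J(f) in C{x,y,z} is {19683*x^2 - 13122*x*y + y^4 + 27*y^3 + 2187*y^2, x^3 + 27*x^2 - 18*x*y + 3*y^2, x^2*y + 81*x^2 - 54*x*y + 9*y^2, 162*x^2 + x*y^2 - 108*x*y - y^3/9 + 18*y^2, z}; counting standard monomials gives mu = 7. Corank 2; j^3 = (3*x - y)^3 is a perfect cube, so E-series; the 4-jet and mu = 7 give E_7.

Type E_{7}, Milnor number mu = 7.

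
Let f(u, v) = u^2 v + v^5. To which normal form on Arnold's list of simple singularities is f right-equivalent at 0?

The Hessian of f at 0 has rank 0. Corank 2; j^3 = u^2*v has shape L^2 M (L != M), so D-series; mu = 6 gives D_6.

D6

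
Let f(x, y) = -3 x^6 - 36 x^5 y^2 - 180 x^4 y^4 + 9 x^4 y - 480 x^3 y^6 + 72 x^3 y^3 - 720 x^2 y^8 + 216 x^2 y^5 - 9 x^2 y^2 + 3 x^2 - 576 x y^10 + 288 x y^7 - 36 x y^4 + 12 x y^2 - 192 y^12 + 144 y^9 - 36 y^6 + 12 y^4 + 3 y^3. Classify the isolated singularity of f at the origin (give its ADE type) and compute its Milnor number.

The Hessian of f at 0 has rank 1. Corank 1: A-series; mu = 2 gives A_2.

Type A2, Milnor number mu = 2.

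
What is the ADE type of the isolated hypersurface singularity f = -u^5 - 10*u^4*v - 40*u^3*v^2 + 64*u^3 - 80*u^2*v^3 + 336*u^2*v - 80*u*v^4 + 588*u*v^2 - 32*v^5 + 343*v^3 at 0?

E_{8}

The Hessian of f at 0 is [[0, 0], [0, 0]] with rank 0, so corank 2. A Groebner basis of the Jacobian ideal J(f) in C{u,v} is {v^5, u*v^3 + 29*v^4/16, u^2 + 7*u*v/2 + 49*v^2/16}; counting standard monomials gives mu = 8. Corank 2; j^3 = (4*u + 7*v)^3 is a perfect cube, so E-series; the 5-jet and mu = 8 give E_8.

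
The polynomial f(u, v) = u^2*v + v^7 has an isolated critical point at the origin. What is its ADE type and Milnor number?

Type D8, Milnor number mu = 8.

The Hessian of f at 0 has rank 0. Corank 2; j^3 = u^2*v has shape L^2 M (L != M), so D-series; mu = 8 gives D_8.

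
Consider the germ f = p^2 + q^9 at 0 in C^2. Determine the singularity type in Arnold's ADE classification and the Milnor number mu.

Type A_{8}, Milnor number mu = 8.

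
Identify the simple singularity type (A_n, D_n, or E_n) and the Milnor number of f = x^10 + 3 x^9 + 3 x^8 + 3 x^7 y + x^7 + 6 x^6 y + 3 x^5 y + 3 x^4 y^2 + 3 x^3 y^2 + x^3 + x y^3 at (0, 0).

Type E7, Milnor number mu = 7.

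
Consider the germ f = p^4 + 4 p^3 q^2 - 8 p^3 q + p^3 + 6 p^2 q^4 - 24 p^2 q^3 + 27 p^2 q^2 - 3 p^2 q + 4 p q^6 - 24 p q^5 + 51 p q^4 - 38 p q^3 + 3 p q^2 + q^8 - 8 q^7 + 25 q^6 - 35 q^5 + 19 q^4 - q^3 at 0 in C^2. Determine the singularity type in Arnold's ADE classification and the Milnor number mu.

Type E6, Milnor number mu = 6.

The Hessian of f at 0 is [[0, 0], [0, 0]] with rank 0, so corank 2. A Groebner basis of the Jacobian ideal J(f) in C{p,q} is {p^3 + 3*p^2 - 6*p*q + 3*q^2, p^2*q + 5*p^2/2 - 5*p*q + 5*q^2/2, 2*p^2 + p*q^2 - 4*p*q + 2*q^2, 3*p^2/2 - 3*p*q + q^3 + 3*q^2/2}; counting standard monomials gives mu = 6. Corank 2; j^3 = (p - q)^3 is a perfect cube, so E-series; the 4-jet and mu = 6 give E_6.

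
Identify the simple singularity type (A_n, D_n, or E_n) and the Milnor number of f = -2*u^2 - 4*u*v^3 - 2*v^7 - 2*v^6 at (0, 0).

Type A6, Milnor number mu = 6.

The Hessian of f at 0 has rank 1. Corank 1: A-series; mu = 6 gives A_6.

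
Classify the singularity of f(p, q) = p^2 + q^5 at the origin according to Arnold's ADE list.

The Hessian of f at 0 has rank 1. Corank 1: A-series; mu = 4 gives A_4.

A_4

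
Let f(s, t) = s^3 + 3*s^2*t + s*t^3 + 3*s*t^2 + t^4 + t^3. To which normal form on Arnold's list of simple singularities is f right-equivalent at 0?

E_7

The Hessian of f at 0 has rank 0. Corank 2; j^3 = (s + t)^3 is a perfect cube, so E-series; the 4-jet and mu = 7 give E_7.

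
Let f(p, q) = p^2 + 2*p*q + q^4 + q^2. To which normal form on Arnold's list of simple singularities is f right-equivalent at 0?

A3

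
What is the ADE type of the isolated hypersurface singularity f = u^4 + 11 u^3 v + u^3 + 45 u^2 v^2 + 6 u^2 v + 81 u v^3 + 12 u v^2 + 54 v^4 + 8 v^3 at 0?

E_{7}

The Hessian of f at 0 has rank 0. Corank 2; j^3 = (u + 2*v)^3 is a perfect cube, so E-series; the 4-jet and mu = 7 give E_7.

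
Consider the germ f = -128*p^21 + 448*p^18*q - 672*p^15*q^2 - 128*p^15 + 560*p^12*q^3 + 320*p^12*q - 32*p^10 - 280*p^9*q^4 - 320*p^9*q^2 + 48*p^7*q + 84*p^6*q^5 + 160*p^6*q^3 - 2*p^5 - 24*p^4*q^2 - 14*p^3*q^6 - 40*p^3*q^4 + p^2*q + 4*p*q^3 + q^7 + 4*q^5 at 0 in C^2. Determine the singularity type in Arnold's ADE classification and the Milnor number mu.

Type D_8, Milnor number mu = 8.

The Hessian of f at 0 is [[0, 0], [0, 0]] with rank 0, so corank 2. A Groebner basis of the Jacobian ideal J(f) in C{p,q} is {p^2*q^2 + 4*p^2/7 + 8*p*q^2/7, p^3 - 8*p^2/7 - 16*p*q^2/7, p*q/2 + q^3}; counting standard monomials gives mu = 8. Corank 2; j^3 = p^2*q has shape L^2 M (L != M), so D-series; mu = 8 gives D_8.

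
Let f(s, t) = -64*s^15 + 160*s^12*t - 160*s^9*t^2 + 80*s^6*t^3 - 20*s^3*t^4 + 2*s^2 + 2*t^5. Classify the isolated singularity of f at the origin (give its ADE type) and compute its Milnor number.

The Hessian of f at 0 has rank 1. Corank 1: A-series; mu = 4 gives A_4.

Type A_4, Milnor number mu = 4.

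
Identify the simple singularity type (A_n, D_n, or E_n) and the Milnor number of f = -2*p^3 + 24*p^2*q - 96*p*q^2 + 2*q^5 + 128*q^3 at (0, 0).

Type E_{8}, Milnor number mu = 8.

The Hessian of f at 0 has rank 0. Corank 2; j^3 = -2*(p - 4*q)^3 is a perfect cube, so E-series; the 5-jet and mu = 8 give E_8.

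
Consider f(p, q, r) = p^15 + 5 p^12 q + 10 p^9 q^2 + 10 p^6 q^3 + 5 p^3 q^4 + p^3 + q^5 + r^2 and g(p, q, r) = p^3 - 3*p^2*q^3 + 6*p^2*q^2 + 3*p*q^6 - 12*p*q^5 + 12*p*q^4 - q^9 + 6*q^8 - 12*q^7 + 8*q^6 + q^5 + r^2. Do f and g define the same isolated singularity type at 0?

Yes.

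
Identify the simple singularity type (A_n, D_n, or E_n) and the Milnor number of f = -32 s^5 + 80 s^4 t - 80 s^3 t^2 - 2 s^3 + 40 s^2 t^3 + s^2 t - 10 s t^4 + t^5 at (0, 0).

Type D_{6}, Milnor number mu = 6.

The Hessian of f at 0 has rank 0. Corank 2; j^3 = -s^2*(2*s - t) has shape L^2 M (L != M), so D-series; mu = 6 gives D_6.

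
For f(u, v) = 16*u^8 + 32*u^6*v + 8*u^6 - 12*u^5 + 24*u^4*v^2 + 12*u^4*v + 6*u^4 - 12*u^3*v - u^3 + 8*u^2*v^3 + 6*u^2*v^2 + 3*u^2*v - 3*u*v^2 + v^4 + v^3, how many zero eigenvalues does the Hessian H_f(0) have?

2

The Hessian at 0 is [[0, 0], [0, 0]] of rank 0; hence corank 2.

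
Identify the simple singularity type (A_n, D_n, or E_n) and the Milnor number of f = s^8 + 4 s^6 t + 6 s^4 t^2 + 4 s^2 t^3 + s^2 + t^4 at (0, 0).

Type A_{3}, Milnor number mu = 3.

The Hessian of f at 0 has rank 1. Corank 1: A-series; mu = 3 gives A_3.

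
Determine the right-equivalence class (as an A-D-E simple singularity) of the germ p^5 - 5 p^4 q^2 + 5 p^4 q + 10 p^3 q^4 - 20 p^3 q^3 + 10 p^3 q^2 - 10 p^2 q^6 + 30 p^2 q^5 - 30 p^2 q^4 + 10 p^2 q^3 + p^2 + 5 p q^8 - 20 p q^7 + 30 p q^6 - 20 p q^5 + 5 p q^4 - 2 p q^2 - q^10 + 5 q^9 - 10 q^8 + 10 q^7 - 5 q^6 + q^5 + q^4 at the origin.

A_4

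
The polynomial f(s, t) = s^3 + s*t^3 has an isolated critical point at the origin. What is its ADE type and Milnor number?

Type E_{7}, Milnor number mu = 7.

The Hessian of f at 0 is [[0, 0], [0, 0]] with rank 0, so corank 2. A Groebner basis of the Jacobian ideal J(f) in C{s,t} is {s^3, s*t^2, 3*s^2 + t^3}; counting standard monomials gives mu = 7. Corank 2; j^3 = s^3 is a perfect cube, so E-series; the 4-jet and mu = 7 give E_7.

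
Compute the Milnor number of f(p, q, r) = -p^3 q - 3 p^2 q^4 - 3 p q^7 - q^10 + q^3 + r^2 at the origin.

The Hessian of f at 0 has rank 1. Corank 2; j^3 = q^3 is a perfect cube, so E-series; the 4-jet and mu = 7 give E_7.

7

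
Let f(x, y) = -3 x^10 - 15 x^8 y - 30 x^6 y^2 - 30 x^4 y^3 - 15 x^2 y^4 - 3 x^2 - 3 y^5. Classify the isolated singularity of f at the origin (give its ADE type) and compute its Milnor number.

Type A_{4}, Milnor number mu = 4.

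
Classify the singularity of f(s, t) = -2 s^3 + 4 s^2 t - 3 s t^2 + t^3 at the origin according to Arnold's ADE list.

The Hessian of f at 0 has rank 0. Corank 2; j^3 = -(s - t)*(2*s^2 - 2*s*t + t^2) splits into three distinct lines over C (the quadratic factor has nonzero discriminant), so D_4.

D4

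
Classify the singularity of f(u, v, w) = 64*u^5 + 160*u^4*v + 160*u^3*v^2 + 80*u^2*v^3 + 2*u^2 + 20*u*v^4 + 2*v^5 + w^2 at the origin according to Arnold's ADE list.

A_4

The Hessian of f at 0 has rank 2. Corank 1: A-series; mu = 4 gives A_4.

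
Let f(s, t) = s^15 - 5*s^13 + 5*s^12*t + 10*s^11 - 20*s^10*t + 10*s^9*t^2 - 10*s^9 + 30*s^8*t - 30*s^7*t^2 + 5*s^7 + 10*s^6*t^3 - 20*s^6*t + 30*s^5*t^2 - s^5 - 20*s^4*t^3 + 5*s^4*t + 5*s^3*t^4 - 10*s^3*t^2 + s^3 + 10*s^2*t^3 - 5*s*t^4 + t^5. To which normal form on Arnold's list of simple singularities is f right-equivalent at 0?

E_{8}

The Hessian of f at 0 has rank 0. Corank 2; j^3 = s^3 is a perfect cube, so E-series; the 5-jet and mu = 8 give E_8.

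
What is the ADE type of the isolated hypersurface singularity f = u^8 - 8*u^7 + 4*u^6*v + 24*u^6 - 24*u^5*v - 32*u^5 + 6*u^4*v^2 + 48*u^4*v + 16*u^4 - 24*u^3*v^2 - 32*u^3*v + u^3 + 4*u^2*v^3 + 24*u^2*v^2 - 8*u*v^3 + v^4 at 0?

The Hessian of f at 0 has rank 0. Corank 2; j^3 = u^3 is a perfect cube, so E-series; the 4-jet and mu = 6 give E_6.

E_{6}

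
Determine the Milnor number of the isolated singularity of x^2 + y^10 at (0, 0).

9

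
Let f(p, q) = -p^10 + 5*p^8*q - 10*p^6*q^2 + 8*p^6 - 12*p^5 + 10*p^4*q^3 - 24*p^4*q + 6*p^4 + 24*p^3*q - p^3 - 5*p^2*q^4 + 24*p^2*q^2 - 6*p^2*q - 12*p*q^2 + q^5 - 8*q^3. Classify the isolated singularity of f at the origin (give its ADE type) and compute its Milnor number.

Type E_8, Milnor number mu = 8.

The Hessian of f at 0 is [[0, 0], [0, 0]] with rank 0, so corank 2. A Groebner basis of the Jacobian ideal J(f) in C{p,q} is {p^2/128 + p*q^3 - p*q^2/8 + p*q/32 - q^3/4 + q^2/32, q^4, p^3 - 3*p^2/4 - 3*p*q + 8*q^3 - 3*q^2, p^2*q + p^2/8 + 2*p*q^2 + p*q/2 + q^2/2}; counting standard monomials gives mu = 8. Corank 2; j^3 = -(p + 2*q)^3 is a perfect cube, so E-series; the 5-jet and mu = 8 give E_8.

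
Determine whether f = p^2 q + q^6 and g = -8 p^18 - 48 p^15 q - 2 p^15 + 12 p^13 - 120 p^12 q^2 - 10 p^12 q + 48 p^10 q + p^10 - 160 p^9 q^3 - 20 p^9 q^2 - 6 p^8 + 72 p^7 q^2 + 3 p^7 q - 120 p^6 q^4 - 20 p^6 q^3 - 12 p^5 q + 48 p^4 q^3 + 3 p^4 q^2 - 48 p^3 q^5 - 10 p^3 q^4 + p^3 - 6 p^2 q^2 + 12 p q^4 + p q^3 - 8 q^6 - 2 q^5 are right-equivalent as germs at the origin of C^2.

The Hessian of f at 0 has rank 0. Corank 2; j^3 = p^2*q has shape L^2 M (L != M), so D-series; mu = 7 gives D_7. The Hessian of g at 0 has rank 0. Corank 2; j^3 = p^3 is a perfect cube, so E-series; the 4-jet and mu = 7 give E_7. f is D_7 but g is E_7, hence not right-equivalent.

No.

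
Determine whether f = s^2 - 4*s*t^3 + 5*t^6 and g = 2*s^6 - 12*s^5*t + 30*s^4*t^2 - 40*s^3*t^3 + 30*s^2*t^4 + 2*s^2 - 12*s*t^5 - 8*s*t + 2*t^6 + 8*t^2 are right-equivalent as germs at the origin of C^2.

Yes.

The Hessian of f at 0 has rank 1. Corank 1: A-series; mu = 5 gives A_5. The Hessian of g at 0 has rank 1. Corank 1: A-series; mu = 5 gives A_5. Both have type A_5, hence right-equivalent.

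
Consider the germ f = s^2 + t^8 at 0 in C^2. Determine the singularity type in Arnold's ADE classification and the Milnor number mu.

Type A_7, Milnor number mu = 7.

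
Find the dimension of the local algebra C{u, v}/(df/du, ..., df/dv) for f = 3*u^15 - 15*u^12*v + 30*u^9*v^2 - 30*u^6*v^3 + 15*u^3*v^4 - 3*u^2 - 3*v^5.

4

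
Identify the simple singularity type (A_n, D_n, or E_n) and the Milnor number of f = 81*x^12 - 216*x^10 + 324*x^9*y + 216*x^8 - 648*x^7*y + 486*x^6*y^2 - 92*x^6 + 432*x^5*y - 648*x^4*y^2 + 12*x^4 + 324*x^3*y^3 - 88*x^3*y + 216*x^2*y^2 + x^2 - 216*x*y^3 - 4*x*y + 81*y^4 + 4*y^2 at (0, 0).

Type A_3, Milnor number mu = 3.

The Hessian of f at 0 has rank 1. Corank 1: A-series; mu = 3 gives A_3.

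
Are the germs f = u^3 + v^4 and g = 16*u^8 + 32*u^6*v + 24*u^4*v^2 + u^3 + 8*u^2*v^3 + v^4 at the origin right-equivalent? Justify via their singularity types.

The Hessian of f at 0 has rank 0. Corank 2; j^3 = u^3 is a perfect cube, so E-series; the 4-jet and mu = 6 give E_6. The Hessian of g at 0 has rank 0. Corank 2; j^3 = u^3 is a perfect cube, so E-series; the 4-jet and mu = 6 give E_6. Both have type E_6, hence right-equivalent.

Yes.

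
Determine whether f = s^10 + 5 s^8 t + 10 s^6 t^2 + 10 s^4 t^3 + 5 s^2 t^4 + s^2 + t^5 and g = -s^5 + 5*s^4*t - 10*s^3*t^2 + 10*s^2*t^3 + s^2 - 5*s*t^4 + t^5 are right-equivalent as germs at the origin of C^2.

Yes.

The Hessian of f at 0 is [[2, 0], [0, 0]] with rank 1, so corank 1. A Groebner basis of the Jacobian ideal J(f) in C{s,t} is {t^4, s}; counting standard monomials gives mu = 4. Corank 1: A-series; mu = 4 gives A_4. The Hessian of g at 0 is [[2, 0], [0, 0]] with rank 1, so corank 1. A Groebner basis of the Jacobian ideal J(g) in C{s,t} is {t^4, s}; counting standard monomials gives mu = 4. Corank 1: A-series; mu = 4 gives A_4. Both have type A_4, hence right-equivalent.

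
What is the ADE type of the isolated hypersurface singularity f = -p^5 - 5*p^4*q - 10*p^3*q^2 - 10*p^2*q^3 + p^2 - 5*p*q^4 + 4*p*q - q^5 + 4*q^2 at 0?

A4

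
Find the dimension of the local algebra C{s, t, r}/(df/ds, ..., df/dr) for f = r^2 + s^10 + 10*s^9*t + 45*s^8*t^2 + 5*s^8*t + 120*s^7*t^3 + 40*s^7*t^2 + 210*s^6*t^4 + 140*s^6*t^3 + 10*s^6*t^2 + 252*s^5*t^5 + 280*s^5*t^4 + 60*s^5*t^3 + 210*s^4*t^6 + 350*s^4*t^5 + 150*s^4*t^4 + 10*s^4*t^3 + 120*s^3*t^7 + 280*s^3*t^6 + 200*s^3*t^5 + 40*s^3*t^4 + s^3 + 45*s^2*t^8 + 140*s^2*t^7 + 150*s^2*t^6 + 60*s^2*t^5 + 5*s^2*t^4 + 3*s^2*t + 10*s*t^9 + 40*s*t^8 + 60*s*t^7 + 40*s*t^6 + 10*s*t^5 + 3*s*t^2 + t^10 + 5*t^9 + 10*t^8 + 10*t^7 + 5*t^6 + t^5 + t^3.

The Hessian of f at 0 is [[0, 0, 0], [0, 0, 0], [0, 0, 2]] with rank 1, so corank 2. A Groebner basis of the Jacobian ideal J(f) in C{s,t,r} is {t^4, s^2 + 2*s*t + t^2, r}; counting standard monomials gives mu = 8. Corank 2; j^3 = (s + t)^3 is a perfect cube, so E-series; the 5-jet and mu = 8 give E_8.

8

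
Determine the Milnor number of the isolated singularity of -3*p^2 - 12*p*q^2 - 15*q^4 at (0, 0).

3

The Hessian of f at 0 has rank 1. Corank 1: A-series; mu = 3 gives A_3.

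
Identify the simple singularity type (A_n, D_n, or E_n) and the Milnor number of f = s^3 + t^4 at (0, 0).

Type E6, Milnor number mu = 6.

The Hessian of f at 0 has rank 0. Corank 2; j^3 = s^3 is a perfect cube, so E-series; the 4-jet and mu = 6 give E_6.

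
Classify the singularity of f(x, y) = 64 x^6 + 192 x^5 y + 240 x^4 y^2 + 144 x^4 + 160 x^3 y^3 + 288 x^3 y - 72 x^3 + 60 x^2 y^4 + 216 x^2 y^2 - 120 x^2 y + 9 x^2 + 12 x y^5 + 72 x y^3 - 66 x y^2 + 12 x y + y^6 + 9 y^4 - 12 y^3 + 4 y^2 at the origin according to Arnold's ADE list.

A_5

The Hessian of f at 0 has rank 1. Corank 1: A-series; mu = 5 gives A_5.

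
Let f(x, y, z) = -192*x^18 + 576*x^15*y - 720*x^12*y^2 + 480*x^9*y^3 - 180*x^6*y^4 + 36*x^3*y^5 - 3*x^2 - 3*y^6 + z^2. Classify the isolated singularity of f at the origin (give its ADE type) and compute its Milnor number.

Type A_{5}, Milnor number mu = 5.

The Hessian of f at 0 has rank 2. Corank 1: A-series; mu = 5 gives A_5.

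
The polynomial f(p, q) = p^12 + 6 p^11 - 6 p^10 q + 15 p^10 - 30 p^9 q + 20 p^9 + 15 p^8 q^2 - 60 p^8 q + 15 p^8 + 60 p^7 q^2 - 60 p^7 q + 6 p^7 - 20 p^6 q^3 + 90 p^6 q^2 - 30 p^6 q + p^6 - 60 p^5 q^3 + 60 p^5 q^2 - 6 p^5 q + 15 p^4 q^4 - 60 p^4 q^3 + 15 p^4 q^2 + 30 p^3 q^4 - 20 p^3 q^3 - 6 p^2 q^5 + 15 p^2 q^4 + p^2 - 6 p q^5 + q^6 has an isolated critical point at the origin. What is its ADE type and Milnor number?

The Hessian of f at 0 has rank 1. Corank 1: A-series; mu = 5 gives A_5.

Type A_{5}, Milnor number mu = 5.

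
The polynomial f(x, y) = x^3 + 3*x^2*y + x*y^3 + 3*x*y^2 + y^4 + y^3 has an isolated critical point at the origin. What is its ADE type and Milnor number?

Type E_{7}, Milnor number mu = 7.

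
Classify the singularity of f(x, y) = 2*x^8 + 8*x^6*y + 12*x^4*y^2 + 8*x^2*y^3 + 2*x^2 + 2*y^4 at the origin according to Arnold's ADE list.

A_{3}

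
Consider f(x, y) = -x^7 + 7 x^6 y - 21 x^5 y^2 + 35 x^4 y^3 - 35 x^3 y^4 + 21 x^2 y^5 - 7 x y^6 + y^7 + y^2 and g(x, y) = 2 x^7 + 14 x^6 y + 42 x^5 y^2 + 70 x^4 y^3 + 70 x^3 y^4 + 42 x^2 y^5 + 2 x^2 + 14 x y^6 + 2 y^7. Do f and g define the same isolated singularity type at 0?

The Hessian of f at 0 is [[0, 0], [0, 2]] with rank 1, so corank 1. A Groebner basis of the Jacobian ideal J(f) in C{x,y} is {x^6, y}; counting standard monomials gives mu = 6. Corank 1: A-series; mu = 6 gives A_6. The Hessian of g at 0 is [[4, 0], [0, 0]] with rank 1, so corank 1. A Groebner basis of the Jacobian ideal J(g) in C{x,y} is {y^6, x}; counting standard monomials gives mu = 6. Corank 1: A-series; mu = 6 gives A_6. Both have type A_6, hence right-equivalent.

Yes.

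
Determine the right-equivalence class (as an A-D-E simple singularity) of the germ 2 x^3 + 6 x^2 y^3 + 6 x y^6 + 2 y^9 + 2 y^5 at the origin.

E_{8}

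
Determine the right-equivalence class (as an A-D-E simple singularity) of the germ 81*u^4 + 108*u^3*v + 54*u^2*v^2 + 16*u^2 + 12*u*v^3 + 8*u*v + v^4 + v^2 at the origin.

A3

The Hessian of f at 0 is [[32, 8], [8, 2]] with rank 1, so corank 1. A Groebner basis of the Jacobian ideal J(f) in C{u,v} is {v^3, u + v/4}; counting standard monomials gives mu = 3. Corank 1: A-series; mu = 3 gives A_3.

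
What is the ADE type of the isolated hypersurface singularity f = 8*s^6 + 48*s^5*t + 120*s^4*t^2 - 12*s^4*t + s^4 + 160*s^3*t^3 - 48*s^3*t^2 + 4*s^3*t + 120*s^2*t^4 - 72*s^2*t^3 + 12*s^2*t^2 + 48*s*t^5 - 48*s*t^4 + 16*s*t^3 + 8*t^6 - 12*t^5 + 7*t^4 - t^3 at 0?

The Hessian of f at 0 has rank 0. Corank 2; j^3 = -t^3 is a perfect cube, so E-series; the 4-jet and mu = 6 give E_6.

E_6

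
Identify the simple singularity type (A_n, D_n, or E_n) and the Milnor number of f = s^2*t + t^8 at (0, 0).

Type D9, Milnor number mu = 9.

The Hessian of f at 0 has rank 0. Corank 2; j^3 = s^2*t has shape L^2 M (L != M), so D-series; mu = 9 gives D_9.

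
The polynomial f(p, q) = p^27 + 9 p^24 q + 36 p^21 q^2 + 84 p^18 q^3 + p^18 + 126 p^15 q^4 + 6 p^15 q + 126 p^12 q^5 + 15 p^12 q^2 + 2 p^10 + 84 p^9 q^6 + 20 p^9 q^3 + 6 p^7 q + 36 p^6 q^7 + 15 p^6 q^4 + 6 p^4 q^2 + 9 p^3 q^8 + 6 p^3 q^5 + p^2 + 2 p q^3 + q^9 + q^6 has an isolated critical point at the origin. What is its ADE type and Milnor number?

Type A_8, Milnor number mu = 8.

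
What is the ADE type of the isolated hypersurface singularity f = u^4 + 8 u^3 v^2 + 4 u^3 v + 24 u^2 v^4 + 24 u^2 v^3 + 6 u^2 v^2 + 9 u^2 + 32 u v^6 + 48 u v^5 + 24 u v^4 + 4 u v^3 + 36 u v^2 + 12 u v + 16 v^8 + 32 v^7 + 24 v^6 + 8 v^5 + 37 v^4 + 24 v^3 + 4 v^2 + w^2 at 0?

The Hessian of f at 0 has rank 2. Corank 1: A-series; mu = 3 gives A_3.

A_3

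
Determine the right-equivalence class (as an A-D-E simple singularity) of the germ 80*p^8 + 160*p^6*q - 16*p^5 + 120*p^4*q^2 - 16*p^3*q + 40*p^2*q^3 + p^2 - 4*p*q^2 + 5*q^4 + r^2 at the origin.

A3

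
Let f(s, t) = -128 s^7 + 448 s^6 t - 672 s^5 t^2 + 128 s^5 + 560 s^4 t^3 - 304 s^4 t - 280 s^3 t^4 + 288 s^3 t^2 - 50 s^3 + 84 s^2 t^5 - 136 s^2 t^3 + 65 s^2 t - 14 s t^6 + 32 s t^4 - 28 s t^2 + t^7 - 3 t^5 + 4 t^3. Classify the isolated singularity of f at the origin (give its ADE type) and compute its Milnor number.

The Hessian of f at 0 is [[0, 0], [0, 0]] with rank 0, so corank 2. A Groebner basis of the Jacobian ideal J(f) in C{s,t} is {625*s*t/3 + t^4 - 250*t^2/3, s*t^2 - 2*t^3/5, s^2 - 13*s*t/15 + 14*t^2/75}; counting standard monomials gives mu = 6. Corank 2; j^3 = -(2*s - t)*(5*s - 2*t)^2 has shape L^2 M (L != M), so D-series; mu = 6 gives D_6.

Type D_{6}, Milnor number mu = 6.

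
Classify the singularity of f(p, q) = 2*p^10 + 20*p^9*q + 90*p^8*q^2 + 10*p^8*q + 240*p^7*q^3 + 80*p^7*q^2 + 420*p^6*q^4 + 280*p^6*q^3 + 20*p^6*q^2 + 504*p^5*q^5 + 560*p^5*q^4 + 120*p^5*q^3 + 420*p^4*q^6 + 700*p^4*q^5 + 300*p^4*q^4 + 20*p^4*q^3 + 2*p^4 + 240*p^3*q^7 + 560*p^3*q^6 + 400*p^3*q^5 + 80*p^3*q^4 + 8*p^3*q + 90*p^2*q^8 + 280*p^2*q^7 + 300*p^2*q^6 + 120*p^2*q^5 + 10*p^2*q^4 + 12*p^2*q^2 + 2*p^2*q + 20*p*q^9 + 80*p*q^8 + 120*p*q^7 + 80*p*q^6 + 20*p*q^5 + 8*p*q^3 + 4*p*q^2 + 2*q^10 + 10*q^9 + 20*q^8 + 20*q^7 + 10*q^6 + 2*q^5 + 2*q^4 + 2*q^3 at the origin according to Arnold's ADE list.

D_{6}

The Hessian of f at 0 is [[0, 0], [0, 0]] with rank 0, so corank 2. A Groebner basis of the Jacobian ideal J(f) in C{p,q} is {p^2/5 + q^4 - q^2/5, p^3 + q^3, p*q + q^2}; counting standard monomials gives mu = 6. Corank 2; j^3 = 2*q*(p + q)^2 has shape L^2 M (L != M), so D-series; mu = 6 gives D_6.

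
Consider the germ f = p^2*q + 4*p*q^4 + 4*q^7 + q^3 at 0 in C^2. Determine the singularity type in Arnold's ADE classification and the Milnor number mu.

The Hessian of f at 0 has rank 0. Corank 2; j^3 = q*(p^2 + q^2) splits into three distinct lines over C (the quadratic factor has nonzero discriminant), so D_4.

Type D_4, Milnor number mu = 4.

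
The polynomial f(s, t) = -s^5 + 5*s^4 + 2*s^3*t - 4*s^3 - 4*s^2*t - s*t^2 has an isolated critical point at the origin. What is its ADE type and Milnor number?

Type D_{5}, Milnor number mu = 5.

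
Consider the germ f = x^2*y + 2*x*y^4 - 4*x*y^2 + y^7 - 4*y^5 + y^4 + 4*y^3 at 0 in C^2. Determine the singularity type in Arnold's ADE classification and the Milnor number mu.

Type D5, Milnor number mu = 5.

The Hessian of f at 0 is [[0, 0], [0, 0]] with rank 0, so corank 2. A Groebner basis of the Jacobian ideal J(f) in C{x,y} is {x^3 + 2*x^2 - 8*y^2, x^2/4 + y^3 - y^2, x*y - 2*y^2}; counting standard monomials gives mu = 5. Corank 2; j^3 = y*(x - 2*y)^2 has shape L^2 M (L != M), so D-series; mu = 5 gives D_5.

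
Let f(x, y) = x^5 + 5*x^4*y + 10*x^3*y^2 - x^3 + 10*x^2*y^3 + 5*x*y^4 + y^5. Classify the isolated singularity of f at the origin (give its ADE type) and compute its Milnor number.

The Hessian of f at 0 has rank 0. Corank 2; j^3 = -x^3 is a perfect cube, so E-series; the 5-jet and mu = 8 give E_8.

Type E8, Milnor number mu = 8.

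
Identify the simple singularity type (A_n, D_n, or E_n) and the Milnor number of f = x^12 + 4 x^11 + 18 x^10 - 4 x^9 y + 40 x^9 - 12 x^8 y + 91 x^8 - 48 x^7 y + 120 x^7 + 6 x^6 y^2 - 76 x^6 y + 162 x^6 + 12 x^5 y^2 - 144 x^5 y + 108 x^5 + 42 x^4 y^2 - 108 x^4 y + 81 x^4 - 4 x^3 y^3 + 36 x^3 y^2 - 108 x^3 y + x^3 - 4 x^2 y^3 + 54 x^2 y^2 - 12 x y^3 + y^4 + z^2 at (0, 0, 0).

The Hessian of f at 0 has rank 1. Corank 2; j^3 = x^3 is a perfect cube, so E-series; the 4-jet and mu = 6 give E_6.

Type E6, Milnor number mu = 6.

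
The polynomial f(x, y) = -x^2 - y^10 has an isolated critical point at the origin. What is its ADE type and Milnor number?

The Hessian of f at 0 is [[-2, 0], [0, 0]] with rank 1, so corank 1. A Groebner basis of the Jacobian ideal J(f) in C{x,y} is {y^9, x}; counting standard monomials gives mu = 9. Corank 1: A-series; mu = 9 gives A_9.

Type A_{9}, Milnor number mu = 9.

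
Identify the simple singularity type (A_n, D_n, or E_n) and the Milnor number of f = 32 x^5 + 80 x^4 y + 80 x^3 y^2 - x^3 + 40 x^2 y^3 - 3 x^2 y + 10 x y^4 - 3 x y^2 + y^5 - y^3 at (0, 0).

The Hessian of f at 0 has rank 0. Corank 2; j^3 = -(x + y)^3 is a perfect cube, so E-series; the 5-jet and mu = 8 give E_8.

Type E_8, Milnor number mu = 8.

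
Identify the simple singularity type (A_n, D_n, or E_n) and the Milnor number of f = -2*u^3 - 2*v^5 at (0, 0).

Type E_{8}, Milnor number mu = 8.

The Hessian of f at 0 has rank 0. Corank 2; j^3 = -2*u^3 is a perfect cube, so E-series; the 5-jet and mu = 8 give E_8.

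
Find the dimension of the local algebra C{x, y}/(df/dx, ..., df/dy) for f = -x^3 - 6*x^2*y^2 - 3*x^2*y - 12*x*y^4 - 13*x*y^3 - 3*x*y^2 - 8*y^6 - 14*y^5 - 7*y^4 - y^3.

The Hessian of f at 0 is [[0, 0], [0, 0]] with rank 0, so corank 2. A Groebner basis of the Jacobian ideal J(f) in C{x,y} is {-x^2/4 - x*y/2 + y^4 - y^3/12 - y^2/4, x^3 + 5*x^2/4 + 5*x*y/2 + 17*y^3/12 + 5*y^2/4, x^2*y - 11*x^2/12 - 11*x*y/6 - 47*y^3/36 - 11*y^2/12, x^2/2 + x*y^2 + x*y + 7*y^3/6 + y^2/2}; counting standard monomials gives mu = 7. Corank 2; j^3 = -(x + y)^3 is a perfect cube, so E-series; the 4-jet and mu = 7 give E_7.

7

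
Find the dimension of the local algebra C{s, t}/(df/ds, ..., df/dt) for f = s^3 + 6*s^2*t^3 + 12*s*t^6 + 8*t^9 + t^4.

6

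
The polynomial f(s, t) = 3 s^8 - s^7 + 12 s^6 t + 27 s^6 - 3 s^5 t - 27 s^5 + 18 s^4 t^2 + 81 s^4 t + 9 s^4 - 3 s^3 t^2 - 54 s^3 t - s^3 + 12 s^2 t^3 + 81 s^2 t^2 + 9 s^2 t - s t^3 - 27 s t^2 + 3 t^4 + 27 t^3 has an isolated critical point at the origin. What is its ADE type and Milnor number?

Type E7, Milnor number mu = 7.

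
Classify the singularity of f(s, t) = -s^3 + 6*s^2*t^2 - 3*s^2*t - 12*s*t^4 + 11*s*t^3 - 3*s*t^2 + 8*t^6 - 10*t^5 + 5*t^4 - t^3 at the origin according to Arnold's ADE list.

The Hessian of f at 0 has rank 0. Corank 2; j^3 = -(s + t)^3 is a perfect cube, so E-series; the 4-jet and mu = 7 give E_7.

E7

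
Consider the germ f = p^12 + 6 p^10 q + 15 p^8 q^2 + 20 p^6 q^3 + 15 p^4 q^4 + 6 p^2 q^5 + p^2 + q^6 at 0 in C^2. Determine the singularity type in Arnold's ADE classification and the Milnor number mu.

The Hessian of f at 0 is [[2, 0], [0, 0]] with rank 1, so corank 1. A Groebner basis of the Jacobian ideal J(f) in C{p,q} is {q^5, p}; counting standard monomials gives mu = 5. Corank 1: A-series; mu = 5 gives A_5.

Type A_{5}, Milnor number mu = 5.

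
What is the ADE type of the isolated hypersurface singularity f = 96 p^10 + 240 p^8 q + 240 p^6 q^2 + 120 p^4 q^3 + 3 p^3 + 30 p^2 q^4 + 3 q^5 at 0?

The Hessian of f at 0 is [[0, 0], [0, 0]] with rank 0, so corank 2. A Groebner basis of the Jacobian ideal J(f) in C{p,q} is {q^4, p^2}; counting standard monomials gives mu = 8. Corank 2; j^3 = 3*p^3 is a perfect cube, so E-series; the 5-jet and mu = 8 give E_8.

E_{8}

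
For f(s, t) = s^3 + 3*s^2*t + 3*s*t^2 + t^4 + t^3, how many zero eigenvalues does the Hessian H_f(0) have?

2

Hessian at 0 has rank 0.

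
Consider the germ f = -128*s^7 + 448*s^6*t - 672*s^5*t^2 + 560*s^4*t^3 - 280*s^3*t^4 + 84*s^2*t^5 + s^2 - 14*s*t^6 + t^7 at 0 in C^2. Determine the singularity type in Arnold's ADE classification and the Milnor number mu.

Type A_{6}, Milnor number mu = 6.

The Hessian of f at 0 is [[2, 0], [0, 0]] with rank 1, so corank 1. A Groebner basis of the Jacobian ideal J(f) in C{s,t} is {t^6, s}; counting standard monomials gives mu = 6. Corank 1: A-series; mu = 6 gives A_6.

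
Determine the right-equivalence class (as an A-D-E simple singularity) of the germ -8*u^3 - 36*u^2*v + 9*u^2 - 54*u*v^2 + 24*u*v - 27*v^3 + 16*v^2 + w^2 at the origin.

A2

The Hessian of f at 0 has rank 2. Corank 1: A-series; mu = 2 gives A_2.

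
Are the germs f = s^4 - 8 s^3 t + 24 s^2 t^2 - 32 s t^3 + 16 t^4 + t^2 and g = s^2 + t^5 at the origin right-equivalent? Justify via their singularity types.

The Hessian of f at 0 has rank 1. Corank 1: A-series; mu = 3 gives A_3. The Hessian of g at 0 has rank 1. Corank 1: A-series; mu = 4 gives A_4. f is A_3 but g is A_4, hence not right-equivalent.

No.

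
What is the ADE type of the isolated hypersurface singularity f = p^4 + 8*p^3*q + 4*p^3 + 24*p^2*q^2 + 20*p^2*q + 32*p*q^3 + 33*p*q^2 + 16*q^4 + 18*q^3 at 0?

D_{5}

The Hessian of f at 0 has rank 0. Corank 2; j^3 = (p + 2*q)*(2*p + 3*q)^2 has shape L^2 M (L != M), so D-series; mu = 5 gives D_5.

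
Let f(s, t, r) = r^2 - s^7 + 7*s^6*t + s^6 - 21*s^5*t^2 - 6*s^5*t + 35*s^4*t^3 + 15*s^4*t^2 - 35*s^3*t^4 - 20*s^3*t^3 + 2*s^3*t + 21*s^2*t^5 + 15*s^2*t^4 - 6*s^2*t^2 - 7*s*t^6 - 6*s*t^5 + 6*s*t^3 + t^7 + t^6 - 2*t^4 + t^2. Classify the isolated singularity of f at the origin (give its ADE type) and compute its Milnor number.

Type A_{6}, Milnor number mu = 6.

The Hessian of f at 0 is [[0, 0, 0], [0, 2, 0], [0, 0, 2]] with rank 2, so corank 1. A Groebner basis of the Jacobian ideal J(f) in C{s,t,r} is {s^3 - 3*s^2*t + t, t^2, r}; counting standard monomials gives mu = 6. Corank 1: A-series; mu = 6 gives A_6.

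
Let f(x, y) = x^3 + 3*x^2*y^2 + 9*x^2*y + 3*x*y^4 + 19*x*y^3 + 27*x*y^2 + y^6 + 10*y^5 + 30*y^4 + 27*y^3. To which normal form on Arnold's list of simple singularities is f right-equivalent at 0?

The Hessian of f at 0 has rank 0. Corank 2; j^3 = (x + 3*y)^3 is a perfect cube, so E-series; the 4-jet and mu = 7 give E_7.

E7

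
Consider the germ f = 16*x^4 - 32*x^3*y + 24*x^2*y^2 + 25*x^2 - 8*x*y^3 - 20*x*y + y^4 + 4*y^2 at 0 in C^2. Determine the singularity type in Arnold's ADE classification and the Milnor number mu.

The Hessian of f at 0 has rank 1. Corank 1: A-series; mu = 3 gives A_3.

Type A_{3}, Milnor number mu = 3.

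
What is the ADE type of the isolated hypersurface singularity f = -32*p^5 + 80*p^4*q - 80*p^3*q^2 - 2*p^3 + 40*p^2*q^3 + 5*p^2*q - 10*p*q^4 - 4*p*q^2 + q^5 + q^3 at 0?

D_6

The Hessian of f at 0 has rank 0. Corank 2; j^3 = -(p - q)^2*(2*p - q) has shape L^2 M (L != M), so D-series; mu = 6 gives D_6.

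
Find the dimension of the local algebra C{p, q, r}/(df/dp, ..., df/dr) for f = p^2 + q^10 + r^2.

9

The Hessian of f at 0 has rank 2. Corank 1: A-series; mu = 9 gives A_9.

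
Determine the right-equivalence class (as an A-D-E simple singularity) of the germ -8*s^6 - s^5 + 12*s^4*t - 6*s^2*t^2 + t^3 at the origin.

The Hessian of f at 0 has rank 0. Corank 2; j^3 = t^3 is a perfect cube, so E-series; the 5-jet and mu = 8 give E_8.

E_8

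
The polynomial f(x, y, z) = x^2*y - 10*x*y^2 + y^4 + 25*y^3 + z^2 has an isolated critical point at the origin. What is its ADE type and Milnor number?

Type D5, Milnor number mu = 5.

The Hessian of f at 0 is [[0, 0, 0], [0, 0, 0], [0, 0, 2]] with rank 1, so corank 2. A Groebner basis of the Jacobian ideal J(f) in C{x,y,z} is {x^3 + 125*x^2/4 - 3125*y^2/4, x^2/4 + y^3 - 25*y^2/4, x*y - 5*y^2, z}; counting standard monomials gives mu = 5. Corank 2; j^3 = y*(x - 5*y)^2 has shape L^2 M (L != M), so D-series; mu = 5 gives D_5.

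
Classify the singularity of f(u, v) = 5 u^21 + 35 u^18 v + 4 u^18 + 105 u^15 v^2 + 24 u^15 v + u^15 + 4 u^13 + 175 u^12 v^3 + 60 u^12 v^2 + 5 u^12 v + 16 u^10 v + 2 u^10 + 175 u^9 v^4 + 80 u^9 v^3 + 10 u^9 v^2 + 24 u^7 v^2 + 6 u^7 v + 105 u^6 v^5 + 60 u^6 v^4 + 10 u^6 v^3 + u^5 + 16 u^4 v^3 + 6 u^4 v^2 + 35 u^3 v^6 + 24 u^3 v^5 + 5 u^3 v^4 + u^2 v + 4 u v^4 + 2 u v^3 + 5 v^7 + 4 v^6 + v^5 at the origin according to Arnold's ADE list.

D_8

The Hessian of f at 0 has rank 0. Corank 2; j^3 = u^2*v has shape L^2 M (L != M), so D-series; mu = 8 gives D_8.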